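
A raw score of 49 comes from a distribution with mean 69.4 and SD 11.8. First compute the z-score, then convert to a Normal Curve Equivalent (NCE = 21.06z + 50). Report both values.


z = (X - mean) / SD = (49 - 69.4) / 11.8
z = -20.4 / 11.8
z = -1.7288
NCE = NCE = 21.06z + 50
Carry z at full precision (z = -20.4 / 11.8) into the conversion:
NCE = 21.06 * (-20.4 / 11.8) + 50 = -429.624 / 11.8 + 50
NCE = -36.4088 + 50
NCE = 13.5912

13.5912


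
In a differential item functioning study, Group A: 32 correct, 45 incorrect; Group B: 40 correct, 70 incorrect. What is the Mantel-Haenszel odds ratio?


Odds_A = 32/45 = 0.7111
Odds_B = 40/70 = 0.5714
OR = Odds_A / Odds_B = 0.7111 / 0.5714
Exactly, OR = (32 * 70) / (45 * 40) = 2240 / 1800
OR = 1.2444

1.2444


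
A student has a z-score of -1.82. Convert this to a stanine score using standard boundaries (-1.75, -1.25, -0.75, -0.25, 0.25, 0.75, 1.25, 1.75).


Stanine boundaries: [-1.75, -1.25, -0.75, -0.25, 0.25, 0.75, 1.25, 1.75]
z = -1.82
Check each boundary:
  z < -1.75
  z < -1.25
  z < -0.75
  z < -0.25
  z < 0.25
  z < 0.75
  z < 1.25
  z < 1.75
Highest qualifying boundary gives stanine = 1

1


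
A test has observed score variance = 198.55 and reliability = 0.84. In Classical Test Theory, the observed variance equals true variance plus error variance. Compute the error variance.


var_true = rxx * var_obs = 0.84 * 198.55 = 166.782
var_error = var_obs - var_true
var_error = 198.55 - 166.782
var_error = 31.768

31.768


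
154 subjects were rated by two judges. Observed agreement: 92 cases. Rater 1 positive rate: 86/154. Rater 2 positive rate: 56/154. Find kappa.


P_o = 92/154 = 0.597403
P_e = (86*56 + 68*98) / 23716 = 0.484061
kappa = (P_o - P_e) / (1 - P_e)
kappa = (0.597403 - 0.484061) / (1 - 0.484061)
kappa = 0.2197

0.2197


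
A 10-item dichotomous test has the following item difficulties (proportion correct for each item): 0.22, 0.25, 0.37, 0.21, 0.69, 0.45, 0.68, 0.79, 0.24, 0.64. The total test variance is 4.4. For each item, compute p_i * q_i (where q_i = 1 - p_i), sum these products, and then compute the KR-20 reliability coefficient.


For each item, compute p_i * q_i:
  Item 1: 0.22 * 0.78 = 0.1716
  Item 2: 0.25 * 0.75 = 0.1875
  Item 3: 0.37 * 0.63 = 0.2331
  Item 4: 0.21 * 0.79 = 0.1659
  Item 5: 0.69 * 0.31 = 0.2139
  Item 6: 0.45 * 0.55 = 0.2475
  Item 7: 0.68 * 0.32 = 0.2176
  Item 8: 0.79 * 0.21 = 0.1659
  Item 9: 0.24 * 0.76 = 0.1824
  Item 10: 0.64 * 0.36 = 0.2304
Sum(p_i * q_i) = 0.1716 + 0.1875 + 0.2331 + 0.1659 + 0.2139 + 0.2475 + 0.2176 + 0.1659 + 0.1824 + 0.2304 = 2.0158
KR-20 = (k/(k-1)) * (1 - Sum(p_i*q_i) / Var_total)
= (10/9) * (1 - 2.0158/4.4)
= 1.1111 * 0.5419
KR-20 = 0.6021

0.6021


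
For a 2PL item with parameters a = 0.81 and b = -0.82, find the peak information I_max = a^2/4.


For 2PL, max info at theta = b = -0.82
I_max = a^2 / 4 = 0.81^2 / 4
= 0.6561 / 4
I_max = 0.164

0.164


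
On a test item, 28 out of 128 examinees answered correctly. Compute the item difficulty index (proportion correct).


Item difficulty p = number correct / total examinees
p = 28 / 128
p = 0.2188

0.2188


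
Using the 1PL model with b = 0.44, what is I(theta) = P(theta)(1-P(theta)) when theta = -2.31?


P = 1/(1+exp(-(-2.31-0.44))) = 0.0601
I = P*(1-P) = 0.0601 * 0.9399
I = 0.0565

0.0565


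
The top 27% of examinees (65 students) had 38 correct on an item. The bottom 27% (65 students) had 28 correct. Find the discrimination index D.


p_upper = 38/65 = 0.5846
p_lower = 28/65 = 0.4308
D = 0.5846 - 0.4308 = 0.1538

0.1538


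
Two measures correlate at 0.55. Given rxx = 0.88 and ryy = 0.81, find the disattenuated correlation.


r_corrected = rxy / sqrt(rxx * ryy)
= 0.55 / sqrt(0.88 * 0.81)
= 0.55 / sqrt(0.7128)
= 0.55 / 0.844275
r_corrected = 0.6514

0.6514


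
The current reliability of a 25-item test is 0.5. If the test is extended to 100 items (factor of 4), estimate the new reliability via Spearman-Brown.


r_new = (n * rxx) / (1 + (n-1) * rxx)
r_new = (4 * 0.5) / (1 + 3 * 0.5)
r_new = 2.0 / 2.5
r_new = 0.8

0.8


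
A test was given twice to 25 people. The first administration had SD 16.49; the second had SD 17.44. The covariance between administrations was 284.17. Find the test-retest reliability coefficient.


r = cov(X,Y) / (SD_X * SD_Y)
r = 284.17 / (16.49 * 17.44)
r = 284.17 / 287.5856
r = 0.9881

0.9881


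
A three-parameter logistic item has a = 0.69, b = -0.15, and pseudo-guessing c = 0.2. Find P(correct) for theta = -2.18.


logit = 0.69*(-2.18 - -0.15) = -1.4007
P* = 1/(1 + exp(--1.4007)) = 0.1977
P = 0.2 + (1 - 0.2) * 0.1977
P = 0.3582

0.3582


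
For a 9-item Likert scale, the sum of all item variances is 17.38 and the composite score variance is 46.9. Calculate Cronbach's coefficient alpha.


alpha = (k/(k-1)) * (1 - sum(si^2)/s_total^2)
= (9/8) * (1 - 17.38/46.9)
alpha = 0.7081

0.7081


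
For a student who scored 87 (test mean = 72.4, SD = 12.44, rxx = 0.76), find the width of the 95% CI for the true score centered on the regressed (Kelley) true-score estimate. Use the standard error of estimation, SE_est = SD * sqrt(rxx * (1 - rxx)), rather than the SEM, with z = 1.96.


True score estimate = 0.76*87 + 0.24*72.4 = 83.496
SE_est = SD * sqrt(rxx * (1 - rxx)) = 12.44 * sqrt(0.76 * 0.24) = 12.44 * sqrt(0.1824) = 5.312914
CI = T_est +/- z * SE_est, so width = 2 * z * SE_est = 2 * 1.96 * 5.312914
Width = 20.8266

20.8266


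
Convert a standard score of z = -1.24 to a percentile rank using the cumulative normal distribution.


CDF(z) = 0.5 * (1 + erf(z/sqrt(2)))
erf(-0.8768) = -0.785
CDF = 0.1075
Percentile rank = 0.1075 * 100 = 10.75

10.75


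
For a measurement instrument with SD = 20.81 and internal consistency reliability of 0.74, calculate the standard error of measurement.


SEM = SD * sqrt(1 - rxx)
SEM = 20.81 * sqrt(1 - 0.74)
SEM = 20.81 * sqrt(0.26) = 20.81 * 0.509902
SEM = 10.6111

10.6111


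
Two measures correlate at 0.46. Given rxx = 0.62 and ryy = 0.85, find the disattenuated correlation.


r_corrected = rxy / sqrt(rxx * ryy)
= 0.46 / sqrt(0.62 * 0.85)
= 0.46 / sqrt(0.527)
= 0.46 / 0.725948
r_corrected = 0.6337

0.6337


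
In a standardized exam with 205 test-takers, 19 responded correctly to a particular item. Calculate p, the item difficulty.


Item difficulty p = number correct / total examinees
p = 19 / 205
p = 0.0927

0.0927


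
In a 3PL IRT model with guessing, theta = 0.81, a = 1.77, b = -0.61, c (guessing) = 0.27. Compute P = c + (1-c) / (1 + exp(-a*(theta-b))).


logit = 1.77*(0.81 - -0.61) = 2.5134
P* = 1/(1 + exp(-2.5134)) = 0.9251
P = 0.27 + (1 - 0.27) * 0.9251
P = 0.9453

0.9453


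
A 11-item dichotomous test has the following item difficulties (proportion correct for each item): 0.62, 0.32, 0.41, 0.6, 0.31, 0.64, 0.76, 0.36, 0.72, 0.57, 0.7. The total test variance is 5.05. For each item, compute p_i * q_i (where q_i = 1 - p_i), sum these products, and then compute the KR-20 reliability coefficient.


For each item, compute p_i * q_i:
  Item 1: 0.62 * 0.38 = 0.2356
  Item 2: 0.32 * 0.68 = 0.2176
  Item 3: 0.41 * 0.59 = 0.2419
  Item 4: 0.6 * 0.4 = 0.24
  Item 5: 0.31 * 0.69 = 0.2139
  Item 6: 0.64 * 0.36 = 0.2304
  Item 7: 0.76 * 0.24 = 0.1824
  Item 8: 0.36 * 0.64 = 0.2304
  Item 9: 0.72 * 0.28 = 0.2016
  Item 10: 0.57 * 0.43 = 0.2451
  Item 11: 0.7 * 0.3 = 0.21
Sum(p_i * q_i) = 0.2356 + 0.2176 + 0.2419 + 0.24 + 0.2139 + 0.2304 + 0.1824 + 0.2304 + 0.2016 + 0.2451 + 0.21 = 2.4489
KR-20 = (k/(k-1)) * (1 - Sum(p_i*q_i) / Var_total)
= (11/10) * (1 - 2.4489/5.05)
= 1.1 * 0.5151
KR-20 = 0.5666

0.5666


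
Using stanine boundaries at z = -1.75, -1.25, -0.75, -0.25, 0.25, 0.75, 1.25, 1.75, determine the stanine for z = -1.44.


Stanine boundaries: [-1.75, -1.25, -0.75, -0.25, 0.25, 0.75, 1.25, 1.75]
z = -1.44
Check each boundary:
  z >= -1.75 -> could be stanine 2
  z < -1.25
  z < -0.75
  z < -0.25
  z < 0.25
  z < 0.75
  z < 1.25
  z < 1.75
Highest qualifying boundary gives stanine = 2

2


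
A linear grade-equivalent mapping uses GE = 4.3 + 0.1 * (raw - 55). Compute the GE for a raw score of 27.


raw - median = 27 - 55 = -28
slope * diff = 0.1 * -28 = -2.8
GE = 4.3 + -2.8
GE = 1.5

1.5


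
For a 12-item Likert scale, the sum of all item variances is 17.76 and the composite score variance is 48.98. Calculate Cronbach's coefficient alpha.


alpha = (k/(k-1)) * (1 - sum(si^2)/s_total^2)
= (12/11) * (1 - 17.76/48.98)
alpha = 0.6953

0.6953


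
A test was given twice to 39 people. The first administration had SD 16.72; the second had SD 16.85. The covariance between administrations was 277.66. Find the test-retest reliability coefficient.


r = cov(X,Y) / (SD_X * SD_Y)
r = 277.66 / (16.72 * 16.85)
r = 277.66 / 281.732
r = 0.9855

0.9855


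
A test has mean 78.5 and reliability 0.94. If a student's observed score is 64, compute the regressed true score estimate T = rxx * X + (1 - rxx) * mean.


T_est = rxx * X + (1 - rxx) * mean
T_est = 0.94 * 64 + 0.06 * 78.5
T_est = 60.16 + 4.71
T_est = 64.87

64.87


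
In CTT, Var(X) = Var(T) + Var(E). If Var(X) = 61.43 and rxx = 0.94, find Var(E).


var_true = rxx * var_obs = 0.94 * 61.43 = 57.7442
var_error = var_obs - var_true
var_error = 61.43 - 57.7442
var_error = 3.6858

3.6858


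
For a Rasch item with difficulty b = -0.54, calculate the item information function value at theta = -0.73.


P = 1/(1+exp(-(-0.73--0.54))) = 0.4526
I = P*(1-P) = 0.4526 * 0.5474
I = 0.2478

0.2478


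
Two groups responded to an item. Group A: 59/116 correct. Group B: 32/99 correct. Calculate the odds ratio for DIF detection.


Odds_A = 59/57 = 1.0351
Odds_B = 32/67 = 0.4776
OR = Odds_A / Odds_B = 1.0351 / 0.4776
Exactly, OR = (59 * 67) / (57 * 32) = 3953 / 1824
OR = 2.1672

2.1672


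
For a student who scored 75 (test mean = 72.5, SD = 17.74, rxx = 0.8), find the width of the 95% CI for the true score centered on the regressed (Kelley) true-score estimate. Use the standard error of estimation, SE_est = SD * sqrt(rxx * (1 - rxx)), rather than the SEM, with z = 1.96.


True score estimate = 0.8*75 + 0.2*72.5 = 74.5
SE_est = SD * sqrt(rxx * (1 - rxx)) = 17.74 * sqrt(0.8 * 0.2) = 17.74 * sqrt(0.16) = 7.096
CI = T_est +/- z * SE_est, so width = 2 * z * SE_est = 2 * 1.96 * 7.096
Width = 27.8163

27.8163


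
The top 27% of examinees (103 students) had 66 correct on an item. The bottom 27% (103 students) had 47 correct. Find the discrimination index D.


p_upper = 66/103 = 0.6408
p_lower = 47/103 = 0.4563
D = 0.6408 - 0.4563 = 0.1845

0.1845


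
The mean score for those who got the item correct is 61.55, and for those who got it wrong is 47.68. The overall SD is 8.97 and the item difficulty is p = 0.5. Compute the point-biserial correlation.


q = 1 - p = 0.5
rpb = ((M1 - M0) / SD) * sqrt(p * q)
rpb = ((61.55 - 47.68) / 8.97) * sqrt(0.5 * 0.5)
rpb = 0.7731

0.7731


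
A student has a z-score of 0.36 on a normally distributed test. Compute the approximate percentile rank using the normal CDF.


CDF(z) = 0.5 * (1 + erf(z/sqrt(2)))
erf(0.2546) = 0.2812
CDF = 0.6406
Percentile rank = 0.6406 * 100 = 64.06

64.06


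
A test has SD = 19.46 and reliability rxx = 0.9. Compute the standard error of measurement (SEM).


SEM = SD * sqrt(1 - rxx)
SEM = 19.46 * sqrt(1 - 0.9)
SEM = 19.46 * sqrt(0.1) = 19.46 * 0.316228
SEM = 6.1538

6.1538


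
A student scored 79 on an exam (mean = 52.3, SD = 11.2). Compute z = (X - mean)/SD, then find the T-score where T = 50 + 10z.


z = (X - mean) / SD = (79 - 52.3) / 11.2
z = 26.7 / 11.2
z = 2.3839
T-score = T = 50 + 10z
Carry z at full precision (z = 26.7 / 11.2) into the conversion:
T-score = 50 + 10 * (26.7 / 11.2) = 50 + 267 / 11.2
T-score = 50 + 23.8393
T-score = 73.8393

73.8393


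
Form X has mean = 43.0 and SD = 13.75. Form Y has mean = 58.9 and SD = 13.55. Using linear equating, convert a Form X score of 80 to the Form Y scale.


slope = SD_Y / SD_X = 13.55 / 13.75 ~ 0.9855
intercept = mean_Y - slope * mean_X = 58.9 - (13.55 / 13.75) * 43.0 ~ 16.5255
Y = slope * X + intercept. To avoid rounding drift from the rounded slope/intercept, evaluate the equivalent form Y = mean_Y + SD_Y * (X - mean_X) / SD_X at full precision:
Y = 58.9 + 13.55 * (80 - 43.0) / 13.75
Y = 58.9 + 13.55 * 37.0 / 13.75
Y = 58.9 + 501.35 / 13.75
Y = 58.9 + 36.4618
Y = 95.3618

95.3618


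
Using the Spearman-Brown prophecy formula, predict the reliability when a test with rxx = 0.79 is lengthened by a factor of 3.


r_new = (n * rxx) / (1 + (n-1) * rxx)
r_new = (3 * 0.79) / (1 + 2 * 0.79)
r_new = 2.37 / 2.58
r_new = 0.9186

0.9186


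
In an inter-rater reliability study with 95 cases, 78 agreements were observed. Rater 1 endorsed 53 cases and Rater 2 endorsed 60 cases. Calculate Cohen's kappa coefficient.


P_o = 78/95 = 0.821053
P_e = (53*60 + 42*35) / 9025 = 0.515235
kappa = (P_o - P_e) / (1 - P_e)
kappa = (0.821053 - 0.515235) / (1 - 0.515235)
kappa = 0.6309

0.6309


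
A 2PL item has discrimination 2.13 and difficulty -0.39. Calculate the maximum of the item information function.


For 2PL, max info at theta = b = -0.39
I_max = a^2 / 4 = 2.13^2 / 4
= 4.5369 / 4
I_max = 1.1342

1.1342


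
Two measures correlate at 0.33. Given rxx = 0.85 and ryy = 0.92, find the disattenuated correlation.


r_corrected = rxy / sqrt(rxx * ryy)
= 0.33 / sqrt(0.85 * 0.92)
= 0.33 / sqrt(0.782)
= 0.33 / 0.884308
r_corrected = 0.3732

0.3732


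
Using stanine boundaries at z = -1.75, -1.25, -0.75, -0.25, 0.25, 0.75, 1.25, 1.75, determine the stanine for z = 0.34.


Stanine boundaries: [-1.75, -1.25, -0.75, -0.25, 0.25, 0.75, 1.25, 1.75]
z = 0.34
Check each boundary:
  z >= -1.75 -> could be stanine 2
  z >= -1.25 -> could be stanine 3
  z >= -0.75 -> could be stanine 4
  z >= -0.25 -> could be stanine 5
  z >= 0.25 -> could be stanine 6
  z < 0.75
  z < 1.25
  z < 1.75
Highest qualifying boundary gives stanine = 6

6


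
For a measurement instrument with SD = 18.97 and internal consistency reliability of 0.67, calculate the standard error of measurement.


SEM = SD * sqrt(1 - rxx)
SEM = 18.97 * sqrt(1 - 0.67)
SEM = 18.97 * sqrt(0.33) = 18.97 * 0.574456
SEM = 10.8974

10.8974


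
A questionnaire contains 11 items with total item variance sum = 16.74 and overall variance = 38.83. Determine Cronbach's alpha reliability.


alpha = (k/(k-1)) * (1 - sum(si^2)/s_total^2)
= (11/10) * (1 - 16.74/38.83)
alpha = 0.6258

0.6258


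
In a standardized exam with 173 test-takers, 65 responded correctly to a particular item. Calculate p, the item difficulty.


Item difficulty p = number correct / total examinees
p = 65 / 173
p = 0.3757

0.3757


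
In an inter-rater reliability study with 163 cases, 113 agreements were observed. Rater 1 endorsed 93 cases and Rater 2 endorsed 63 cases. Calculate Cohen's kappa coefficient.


P_o = 113/163 = 0.693252
P_e = (93*63 + 70*100) / 26569 = 0.483985
kappa = (P_o - P_e) / (1 - P_e)
kappa = (0.693252 - 0.483985) / (1 - 0.483985)
kappa = 0.4055

0.4055


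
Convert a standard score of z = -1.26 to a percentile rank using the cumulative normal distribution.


CDF(z) = 0.5 * (1 + erf(z/sqrt(2)))
erf(-0.891) = -0.7923
CDF = 0.1038
Percentile rank = 0.1038 * 100 = 10.38

10.38


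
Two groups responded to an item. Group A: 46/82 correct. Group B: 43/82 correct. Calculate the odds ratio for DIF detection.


Odds_A = 46/36 = 1.2778
Odds_B = 43/39 = 1.1026
OR = Odds_A / Odds_B = 1.2778 / 1.1026
Exactly, OR = (46 * 39) / (36 * 43) = 1794 / 1548
OR = 1.1589

1.1589


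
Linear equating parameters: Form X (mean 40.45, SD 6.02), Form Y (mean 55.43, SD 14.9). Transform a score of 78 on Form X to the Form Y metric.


slope = SD_Y / SD_X = 14.9 / 6.02 ~ 2.4751
intercept = mean_Y - slope * mean_X = 55.43 - (14.9 / 6.02) * 40.45 ~ -44.6871
Y = slope * X + intercept. To avoid rounding drift from the rounded slope/intercept, evaluate the equivalent form Y = mean_Y + SD_Y * (X - mean_X) / SD_X at full precision:
Y = 55.43 + 14.9 * (78 - 40.45) / 6.02
Y = 55.43 + 14.9 * 37.55 / 6.02
Y = 55.43 + 559.495 / 6.02
Y = 55.43 + 92.9394
Y = 148.3694

148.3694


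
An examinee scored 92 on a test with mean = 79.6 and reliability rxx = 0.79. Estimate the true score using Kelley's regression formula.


T_est = rxx * X + (1 - rxx) * mean
T_est = 0.79 * 92 + 0.21 * 79.6
T_est = 72.68 + 16.716
T_est = 89.396

89.396


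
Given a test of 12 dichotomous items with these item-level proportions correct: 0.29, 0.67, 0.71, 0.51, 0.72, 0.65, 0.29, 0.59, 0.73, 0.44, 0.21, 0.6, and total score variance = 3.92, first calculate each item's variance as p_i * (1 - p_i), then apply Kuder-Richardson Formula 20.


For each item, compute p_i * q_i:
  Item 1: 0.29 * 0.71 = 0.2059
  Item 2: 0.67 * 0.33 = 0.2211
  Item 3: 0.71 * 0.29 = 0.2059
  Item 4: 0.51 * 0.49 = 0.2499
  Item 5: 0.72 * 0.28 = 0.2016
  Item 6: 0.65 * 0.35 = 0.2275
  Item 7: 0.29 * 0.71 = 0.2059
  Item 8: 0.59 * 0.41 = 0.2419
  Item 9: 0.73 * 0.27 = 0.1971
  Item 10: 0.44 * 0.56 = 0.2464
  Item 11: 0.21 * 0.79 = 0.1659
  Item 12: 0.6 * 0.4 = 0.24
Sum(p_i * q_i) = 0.2059 + 0.2211 + 0.2059 + 0.2499 + 0.2016 + 0.2275 + 0.2059 + 0.2419 + 0.1971 + 0.2464 + 0.1659 + 0.24 = 2.6091
KR-20 = (k/(k-1)) * (1 - Sum(p_i*q_i) / Var_total)
= (12/11) * (1 - 2.6091/3.92)
= 1.0909 * 0.3344
KR-20 = 0.3648

0.3648


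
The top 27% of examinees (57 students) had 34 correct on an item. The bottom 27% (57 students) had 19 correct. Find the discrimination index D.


p_upper = 34/57 = 0.5965
p_lower = 19/57 = 0.3333
D = 0.5965 - 0.3333 = 0.2632

0.2632


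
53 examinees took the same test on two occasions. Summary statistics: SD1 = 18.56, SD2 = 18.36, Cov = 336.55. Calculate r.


r = cov(X,Y) / (SD_X * SD_Y)
r = 336.55 / (18.56 * 18.36)
r = 336.55 / 340.7616
r = 0.9876

0.9876


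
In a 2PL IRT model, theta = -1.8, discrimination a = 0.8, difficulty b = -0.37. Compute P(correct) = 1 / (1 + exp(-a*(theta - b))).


a*(theta - b) = 0.8 * (-1.8 - -0.37) = -1.144
exp(--1.144) = 3.1393
P = 1 / (1 + 3.1393)
P = 0.2416

0.2416


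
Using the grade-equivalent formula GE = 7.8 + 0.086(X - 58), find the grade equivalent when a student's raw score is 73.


raw - median = 73 - 58 = 15
slope * diff = 0.086 * 15 = 1.29
GE = 7.8 + 1.29
GE = 9.09

9.09


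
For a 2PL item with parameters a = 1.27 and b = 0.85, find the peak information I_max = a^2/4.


For 2PL, max info at theta = b = 0.85
I_max = a^2 / 4 = 1.27^2 / 4
= 1.6129 / 4
I_max = 0.4032

0.4032


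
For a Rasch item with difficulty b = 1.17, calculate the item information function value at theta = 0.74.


P = 1/(1+exp(-(0.74-1.17))) = 0.3941
I = P*(1-P) = 0.3941 * 0.6059
I = 0.2388

0.2388


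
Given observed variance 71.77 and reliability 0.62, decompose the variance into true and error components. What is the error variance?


var_true = rxx * var_obs = 0.62 * 71.77 = 44.4974
var_error = var_obs - var_true
var_error = 71.77 - 44.4974
var_error = 27.2726

27.2726


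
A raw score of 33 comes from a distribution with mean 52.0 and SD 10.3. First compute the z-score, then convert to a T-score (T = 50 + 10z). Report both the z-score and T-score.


z = (X - mean) / SD = (33 - 52.0) / 10.3
z = -19.0 / 10.3
z = -1.8447
T-score = T = 50 + 10z
Carry z at full precision (z = -19.0 / 10.3) into the conversion:
T-score = 50 + 10 * (-19.0 / 10.3) = 50 + -190 / 10.3
T-score = 50 + -18.4466
T-score = 31.5534

31.5534


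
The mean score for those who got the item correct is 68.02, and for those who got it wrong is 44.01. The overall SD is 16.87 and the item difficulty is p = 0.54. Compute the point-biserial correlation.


q = 1 - p = 0.46
rpb = ((M1 - M0) / SD) * sqrt(p * q)
rpb = ((68.02 - 44.01) / 16.87) * sqrt(0.54 * 0.46)
rpb = 0.7093

0.7093


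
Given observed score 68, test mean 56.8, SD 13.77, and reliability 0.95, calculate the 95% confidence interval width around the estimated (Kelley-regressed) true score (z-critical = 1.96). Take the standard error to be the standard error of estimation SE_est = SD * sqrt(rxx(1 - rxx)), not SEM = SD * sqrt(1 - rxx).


True score estimate = 0.95*68 + 0.05*56.8 = 67.44
SE_est = SD * sqrt(rxx * (1 - rxx)) = 13.77 * sqrt(0.95 * 0.05) = 13.77 * sqrt(0.0475) = 3.001102
CI = T_est +/- z * SE_est, so width = 2 * z * SE_est = 2 * 1.96 * 3.001102
Width = 11.7643

11.7643


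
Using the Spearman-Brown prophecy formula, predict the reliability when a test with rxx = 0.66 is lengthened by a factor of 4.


r_new = (n * rxx) / (1 + (n-1) * rxx)
r_new = (4 * 0.66) / (1 + 3 * 0.66)
r_new = 2.64 / 2.98
r_new = 0.8859

0.8859


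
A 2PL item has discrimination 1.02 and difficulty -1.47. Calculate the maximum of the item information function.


For 2PL, max info at theta = b = -1.47
I_max = a^2 / 4 = 1.02^2 / 4
= 1.0404 / 4
I_max = 0.2601

0.2601


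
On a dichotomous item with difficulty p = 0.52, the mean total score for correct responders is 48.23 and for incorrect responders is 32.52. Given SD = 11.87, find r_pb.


q = 1 - p = 0.48
rpb = ((M1 - M0) / SD) * sqrt(p * q)
rpb = ((48.23 - 32.52) / 11.87) * sqrt(0.52 * 0.48)
rpb = 0.6612

0.6612


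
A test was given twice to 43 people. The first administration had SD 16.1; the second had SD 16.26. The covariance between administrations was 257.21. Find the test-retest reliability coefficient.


r = cov(X,Y) / (SD_X * SD_Y)
r = 257.21 / (16.1 * 16.26)
r = 257.21 / 261.786
r = 0.9825

0.9825


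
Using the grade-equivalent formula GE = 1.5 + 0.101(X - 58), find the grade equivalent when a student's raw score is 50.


raw - median = 50 - 58 = -8
slope * diff = 0.101 * -8 = -0.808
GE = 1.5 + -0.808
GE = 0.692

0.692


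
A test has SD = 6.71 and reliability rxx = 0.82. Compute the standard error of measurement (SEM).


SEM = SD * sqrt(1 - rxx)
SEM = 6.71 * sqrt(1 - 0.82)
SEM = 6.71 * sqrt(0.18) = 6.71 * 0.424264
SEM = 2.8468

2.8468


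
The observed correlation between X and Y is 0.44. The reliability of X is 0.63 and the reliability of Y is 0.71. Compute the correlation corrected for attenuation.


r_corrected = rxy / sqrt(rxx * ryy)
= 0.44 / sqrt(0.63 * 0.71)
= 0.44 / sqrt(0.4473)
= 0.44 / 0.668805
r_corrected = 0.6579

0.6579


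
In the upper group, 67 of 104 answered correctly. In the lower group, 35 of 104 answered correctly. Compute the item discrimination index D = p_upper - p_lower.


p_upper = 67/104 = 0.6442
p_lower = 35/104 = 0.3365
D = 0.6442 - 0.3365 = 0.3077

0.3077


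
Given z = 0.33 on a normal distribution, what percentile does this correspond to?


CDF(z) = 0.5 * (1 + erf(z/sqrt(2)))
erf(0.2333) = 0.2586
CDF = 0.6293
Percentile rank = 0.6293 * 100 = 62.93

62.93


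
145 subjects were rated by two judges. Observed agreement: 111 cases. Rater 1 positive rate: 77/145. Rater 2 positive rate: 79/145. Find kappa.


P_o = 111/145 = 0.765517
P_e = (77*79 + 68*66) / 21025 = 0.502782
kappa = (P_o - P_e) / (1 - P_e)
kappa = (0.765517 - 0.502782) / (1 - 0.502782)
kappa = 0.5284

0.5284


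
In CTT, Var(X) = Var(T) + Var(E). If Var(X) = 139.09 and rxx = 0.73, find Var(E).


var_true = rxx * var_obs = 0.73 * 139.09 = 101.5357
var_error = var_obs - var_true
var_error = 139.09 - 101.5357
var_error = 37.5543

37.5543


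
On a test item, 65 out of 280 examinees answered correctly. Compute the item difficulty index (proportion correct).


Item difficulty p = number correct / total examinees
p = 65 / 280
p = 0.2321

0.2321


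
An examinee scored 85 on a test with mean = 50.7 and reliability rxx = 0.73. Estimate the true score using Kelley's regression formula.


T_est = rxx * X + (1 - rxx) * mean
T_est = 0.73 * 85 + 0.27 * 50.7
T_est = 62.05 + 13.689
T_est = 75.739

75.739


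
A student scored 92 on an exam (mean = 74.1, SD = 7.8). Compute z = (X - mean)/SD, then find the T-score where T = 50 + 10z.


z = (X - mean) / SD = (92 - 74.1) / 7.8
z = 17.9 / 7.8
z = 2.2949
T-score = T = 50 + 10z
Carry z at full precision (z = 17.9 / 7.8) into the conversion:
T-score = 50 + 10 * (17.9 / 7.8) = 50 + 179 / 7.8
T-score = 50 + 22.9487
T-score = 72.9487

72.9487


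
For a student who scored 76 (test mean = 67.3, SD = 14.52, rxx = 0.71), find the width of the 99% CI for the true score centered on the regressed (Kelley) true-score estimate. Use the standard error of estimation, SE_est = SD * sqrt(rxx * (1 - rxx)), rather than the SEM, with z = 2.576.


True score estimate = 0.71*76 + 0.29*67.3 = 73.477
SE_est = SD * sqrt(rxx * (1 - rxx)) = 14.52 * sqrt(0.71 * 0.29) = 14.52 * sqrt(0.2059) = 6.588625
CI = T_est +/- z * SE_est, so width = 2 * z * SE_est = 2 * 2.576 * 6.588625
Width = 33.9446

33.9446


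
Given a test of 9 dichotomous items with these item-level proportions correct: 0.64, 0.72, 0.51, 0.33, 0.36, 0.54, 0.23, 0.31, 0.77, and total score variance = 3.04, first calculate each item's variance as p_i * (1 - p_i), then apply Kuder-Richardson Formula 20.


For each item, compute p_i * q_i:
  Item 1: 0.64 * 0.36 = 0.2304
  Item 2: 0.72 * 0.28 = 0.2016
  Item 3: 0.51 * 0.49 = 0.2499
  Item 4: 0.33 * 0.67 = 0.2211
  Item 5: 0.36 * 0.64 = 0.2304
  Item 6: 0.54 * 0.46 = 0.2484
  Item 7: 0.23 * 0.77 = 0.1771
  Item 8: 0.31 * 0.69 = 0.2139
  Item 9: 0.77 * 0.23 = 0.1771
Sum(p_i * q_i) = 0.2304 + 0.2016 + 0.2499 + 0.2211 + 0.2304 + 0.2484 + 0.1771 + 0.2139 + 0.1771 = 1.9499
KR-20 = (k/(k-1)) * (1 - Sum(p_i*q_i) / Var_total)
= (9/8) * (1 - 1.9499/3.04)
= 1.125 * 0.3586
KR-20 = 0.4034

0.4034


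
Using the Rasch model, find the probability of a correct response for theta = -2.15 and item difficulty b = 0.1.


theta - b = -2.15 - 0.1 = -2.25
exp(-(theta - b)) = exp(2.25) = 9.4877
P = 1 / (1 + 9.4877)
P = 0.0953

0.0953


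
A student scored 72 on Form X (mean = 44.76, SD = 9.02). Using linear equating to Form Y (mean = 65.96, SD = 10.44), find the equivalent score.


slope = SD_Y / SD_X = 10.44 / 9.02 ~ 1.1574
intercept = mean_Y - slope * mean_X = 65.96 - (10.44 / 9.02) * 44.76 ~ 14.1535
Y = slope * X + intercept. To avoid rounding drift from the rounded slope/intercept, evaluate the equivalent form Y = mean_Y + SD_Y * (X - mean_X) / SD_X at full precision:
Y = 65.96 + 10.44 * (72 - 44.76) / 9.02
Y = 65.96 + 10.44 * 27.24 / 9.02
Y = 65.96 + 284.3856 / 9.02
Y = 65.96 + 31.5283
Y = 97.4883

97.4883


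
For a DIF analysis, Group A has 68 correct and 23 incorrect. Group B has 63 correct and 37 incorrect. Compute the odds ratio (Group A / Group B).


Odds_A = 68/23 = 2.9565
Odds_B = 63/37 = 1.7027
OR = Odds_A / Odds_B = 2.9565 / 1.7027
Exactly, OR = (68 * 37) / (23 * 63) = 2516 / 1449
OR = 1.7364

1.7364


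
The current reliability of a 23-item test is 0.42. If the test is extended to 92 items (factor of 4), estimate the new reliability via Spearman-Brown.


r_new = (n * rxx) / (1 + (n-1) * rxx)
r_new = (4 * 0.42) / (1 + 3 * 0.42)
r_new = 1.68 / 2.26
r_new = 0.7434

0.7434


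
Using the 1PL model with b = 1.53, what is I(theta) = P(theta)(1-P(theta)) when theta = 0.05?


P = 1/(1+exp(-(0.05-1.53))) = 0.1854
I = P*(1-P) = 0.1854 * 0.8146
I = 0.151

0.151


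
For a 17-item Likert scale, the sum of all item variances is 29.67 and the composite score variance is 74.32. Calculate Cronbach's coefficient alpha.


alpha = (k/(k-1)) * (1 - sum(si^2)/s_total^2)
= (17/16) * (1 - 29.67/74.32)
alpha = 0.6383

0.6383


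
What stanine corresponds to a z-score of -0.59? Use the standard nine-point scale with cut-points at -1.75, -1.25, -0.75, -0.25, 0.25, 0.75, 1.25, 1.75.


Stanine boundaries: [-1.75, -1.25, -0.75, -0.25, 0.25, 0.75, 1.25, 1.75]
z = -0.59
Check each boundary:
  z >= -1.75 -> could be stanine 2
  z >= -1.25 -> could be stanine 3
  z >= -0.75 -> could be stanine 4
  z < -0.25
  z < 0.25
  z < 0.75
  z < 1.25
  z < 1.75
Highest qualifying boundary gives stanine = 4

4


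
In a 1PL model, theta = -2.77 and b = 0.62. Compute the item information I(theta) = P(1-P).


P = 1/(1+exp(-(-2.77-0.62))) = 0.0326
I = P*(1-P) = 0.0326 * 0.9674
I = 0.0315

0.0315


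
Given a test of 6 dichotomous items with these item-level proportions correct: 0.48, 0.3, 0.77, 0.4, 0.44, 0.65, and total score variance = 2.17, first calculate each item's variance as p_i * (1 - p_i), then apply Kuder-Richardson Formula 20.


For each item, compute p_i * q_i:
  Item 1: 0.48 * 0.52 = 0.2496
  Item 2: 0.3 * 0.7 = 0.21
  Item 3: 0.77 * 0.23 = 0.1771
  Item 4: 0.4 * 0.6 = 0.24
  Item 5: 0.44 * 0.56 = 0.2464
  Item 6: 0.65 * 0.35 = 0.2275
Sum(p_i * q_i) = 0.2496 + 0.21 + 0.1771 + 0.24 + 0.2464 + 0.2275 = 1.3506
KR-20 = (k/(k-1)) * (1 - Sum(p_i*q_i) / Var_total)
= (6/5) * (1 - 1.3506/2.17)
= 1.2 * 0.3776
KR-20 = 0.4531

0.4531


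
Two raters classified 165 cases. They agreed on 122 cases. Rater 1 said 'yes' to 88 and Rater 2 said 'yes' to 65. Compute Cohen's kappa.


P_o = 122/165 = 0.739394
P_e = (88*65 + 77*100) / 27225 = 0.492929
kappa = (P_o - P_e) / (1 - P_e)
kappa = (0.739394 - 0.492929) / (1 - 0.492929)
kappa = 0.4861

0.4861


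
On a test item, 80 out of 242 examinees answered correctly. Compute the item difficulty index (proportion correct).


Item difficulty p = number correct / total examinees
p = 80 / 242
p = 0.3306

0.3306


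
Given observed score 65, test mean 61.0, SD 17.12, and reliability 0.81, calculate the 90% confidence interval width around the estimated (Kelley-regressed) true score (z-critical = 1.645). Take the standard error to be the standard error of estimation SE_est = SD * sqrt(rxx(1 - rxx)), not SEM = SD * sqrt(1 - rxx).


True score estimate = 0.81*65 + 0.19*61.0 = 64.24
SE_est = SD * sqrt(rxx * (1 - rxx)) = 17.12 * sqrt(0.81 * 0.19) = 17.12 * sqrt(0.1539) = 6.716191
CI = T_est +/- z * SE_est, so width = 2 * z * SE_est = 2 * 1.645 * 6.716191
Width = 22.0963

22.0963


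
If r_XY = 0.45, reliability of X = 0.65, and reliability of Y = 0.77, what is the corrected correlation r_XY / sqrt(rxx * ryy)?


r_corrected = rxy / sqrt(rxx * ryy)
= 0.45 / sqrt(0.65 * 0.77)
= 0.45 / sqrt(0.5005)
= 0.45 / 0.70746
r_corrected = 0.6361

0.6361


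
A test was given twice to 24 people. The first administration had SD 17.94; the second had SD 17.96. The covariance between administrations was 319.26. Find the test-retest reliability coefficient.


r = cov(X,Y) / (SD_X * SD_Y)
r = 319.26 / (17.94 * 17.96)
r = 319.26 / 322.2024
r = 0.9909

0.9909


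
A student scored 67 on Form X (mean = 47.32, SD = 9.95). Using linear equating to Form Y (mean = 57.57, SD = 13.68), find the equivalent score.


slope = SD_Y / SD_X = 13.68 / 9.95 ~ 1.3749
intercept = mean_Y - slope * mean_X = 57.57 - (13.68 / 9.95) * 47.32 ~ -7.4891
Y = slope * X + intercept. To avoid rounding drift from the rounded slope/intercept, evaluate the equivalent form Y = mean_Y + SD_Y * (X - mean_X) / SD_X at full precision:
Y = 57.57 + 13.68 * (67 - 47.32) / 9.95
Y = 57.57 + 13.68 * 19.68 / 9.95
Y = 57.57 + 269.2224 / 9.95
Y = 57.57 + 27.0575
Y = 84.6275

84.6275


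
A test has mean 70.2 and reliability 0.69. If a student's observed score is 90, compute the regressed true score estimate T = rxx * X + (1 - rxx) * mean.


T_est = rxx * X + (1 - rxx) * mean
T_est = 0.69 * 90 + 0.31 * 70.2
T_est = 62.1 + 21.762
T_est = 83.862

83.862


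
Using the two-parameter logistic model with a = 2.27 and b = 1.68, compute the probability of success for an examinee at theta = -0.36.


a*(theta - b) = 2.27 * (-0.36 - 1.68) = -4.6308
exp(--4.6308) = 102.5961
P = 1 / (1 + 102.5961)
P = 0.0097

0.0097


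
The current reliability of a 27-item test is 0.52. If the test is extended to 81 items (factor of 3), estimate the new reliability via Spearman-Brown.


r_new = (n * rxx) / (1 + (n-1) * rxx)
r_new = (3 * 0.52) / (1 + 2 * 0.52)
r_new = 1.56 / 2.04
r_new = 0.7647

0.7647


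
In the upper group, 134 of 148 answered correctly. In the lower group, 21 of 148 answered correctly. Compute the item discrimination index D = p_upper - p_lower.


p_upper = 134/148 = 0.9054
p_lower = 21/148 = 0.1419
D = 0.9054 - 0.1419 = 0.7635

0.7635


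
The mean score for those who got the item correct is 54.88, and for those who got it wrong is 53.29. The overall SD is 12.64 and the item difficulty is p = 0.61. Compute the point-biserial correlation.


q = 1 - p = 0.39
rpb = ((M1 - M0) / SD) * sqrt(p * q)
rpb = ((54.88 - 53.29) / 12.64) * sqrt(0.61 * 0.39)
rpb = 0.0614

0.0614


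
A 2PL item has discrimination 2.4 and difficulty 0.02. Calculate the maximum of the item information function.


For 2PL, max info at theta = b = 0.02
I_max = a^2 / 4 = 2.4^2 / 4
= 5.76 / 4
I_max = 1.44

1.44


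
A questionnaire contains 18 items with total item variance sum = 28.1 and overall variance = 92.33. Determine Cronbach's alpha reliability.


alpha = (k/(k-1)) * (1 - sum(si^2)/s_total^2)
= (18/17) * (1 - 28.1/92.33)
alpha = 0.7366

0.7366


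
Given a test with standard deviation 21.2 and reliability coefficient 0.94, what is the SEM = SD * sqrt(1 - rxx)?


SEM = SD * sqrt(1 - rxx)
SEM = 21.2 * sqrt(1 - 0.94)
SEM = 21.2 * sqrt(0.06) = 21.2 * 0.244949
SEM = 5.1929

5.1929


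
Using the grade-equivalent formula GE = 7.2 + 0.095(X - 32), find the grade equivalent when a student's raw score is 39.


raw - median = 39 - 32 = 7
slope * diff = 0.095 * 7 = 0.665
GE = 7.2 + 0.665
GE = 7.865

7.865


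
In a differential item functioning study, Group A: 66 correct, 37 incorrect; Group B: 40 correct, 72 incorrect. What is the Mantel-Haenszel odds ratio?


Odds_A = 66/37 = 1.7838
Odds_B = 40/72 = 0.5556
OR = Odds_A / Odds_B = 1.7838 / 0.5556
Exactly, OR = (66 * 72) / (37 * 40) = 4752 / 1480
OR = 3.2108

3.2108


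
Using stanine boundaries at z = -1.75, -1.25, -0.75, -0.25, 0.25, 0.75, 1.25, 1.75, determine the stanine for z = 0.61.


Stanine boundaries: [-1.75, -1.25, -0.75, -0.25, 0.25, 0.75, 1.25, 1.75]
z = 0.61
Check each boundary:
  z >= -1.75 -> could be stanine 2
  z >= -1.25 -> could be stanine 3
  z >= -0.75 -> could be stanine 4
  z >= -0.25 -> could be stanine 5
  z >= 0.25 -> could be stanine 6
  z < 0.75
  z < 1.25
  z < 1.75
Highest qualifying boundary gives stanine = 6

6


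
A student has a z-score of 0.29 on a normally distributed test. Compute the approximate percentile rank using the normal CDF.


CDF(z) = 0.5 * (1 + erf(z/sqrt(2)))
erf(0.2051) = 0.2282
CDF = 0.6141
Percentile rank = 0.6141 * 100 = 61.41

61.41


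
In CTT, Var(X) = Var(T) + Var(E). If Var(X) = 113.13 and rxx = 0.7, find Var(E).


var_true = rxx * var_obs = 0.7 * 113.13 = 79.191
var_error = var_obs - var_true
var_error = 113.13 - 79.191
var_error = 33.939

33.939


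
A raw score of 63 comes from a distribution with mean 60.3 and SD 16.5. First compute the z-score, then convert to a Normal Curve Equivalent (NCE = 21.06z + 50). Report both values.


z = (X - mean) / SD = (63 - 60.3) / 16.5
z = 2.7 / 16.5
z = 0.1636
NCE = NCE = 21.06z + 50
Carry z at full precision (z = 2.7 / 16.5) into the conversion:
NCE = 21.06 * (2.7 / 16.5) + 50 = 56.862 / 16.5 + 50
NCE = 3.4462 + 50
NCE = 53.4462

53.4462


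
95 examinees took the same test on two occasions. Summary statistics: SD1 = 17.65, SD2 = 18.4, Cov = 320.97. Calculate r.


r = cov(X,Y) / (SD_X * SD_Y)
r = 320.97 / (17.65 * 18.4)
r = 320.97 / 324.76
r = 0.9883

0.9883


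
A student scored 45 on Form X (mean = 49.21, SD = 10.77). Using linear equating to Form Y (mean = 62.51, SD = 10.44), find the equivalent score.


slope = SD_Y / SD_X = 10.44 / 10.77 ~ 0.9694
intercept = mean_Y - slope * mean_X = 62.51 - (10.44 / 10.77) * 49.21 ~ 14.8078
Y = slope * X + intercept. To avoid rounding drift from the rounded slope/intercept, evaluate the equivalent form Y = mean_Y + SD_Y * (X - mean_X) / SD_X at full precision:
Y = 62.51 + 10.44 * (45 - 49.21) / 10.77
Y = 62.51 - 10.44 * 4.21 / 10.77
Y = 62.51 - 43.9524 / 10.77
Y = 62.51 - 4.081
Y = 58.429

58.429


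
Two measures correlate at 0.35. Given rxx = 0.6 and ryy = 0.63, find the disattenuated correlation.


r_corrected = rxy / sqrt(rxx * ryy)
= 0.35 / sqrt(0.6 * 0.63)
= 0.35 / sqrt(0.378)
= 0.35 / 0.614817
r_corrected = 0.5693

0.5693


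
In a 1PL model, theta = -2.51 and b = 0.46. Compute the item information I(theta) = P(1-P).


P = 1/(1+exp(-(-2.51-0.46))) = 0.0488
I = P*(1-P) = 0.0488 * 0.9512
I = 0.0464

0.0464


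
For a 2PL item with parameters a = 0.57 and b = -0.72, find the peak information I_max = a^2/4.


For 2PL, max info at theta = b = -0.72
I_max = a^2 / 4 = 0.57^2 / 4
= 0.3249 / 4
I_max = 0.0812

0.0812


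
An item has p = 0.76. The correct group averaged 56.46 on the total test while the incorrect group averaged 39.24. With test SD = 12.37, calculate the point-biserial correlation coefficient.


q = 1 - p = 0.24
rpb = ((M1 - M0) / SD) * sqrt(p * q)
rpb = ((56.46 - 39.24) / 12.37) * sqrt(0.76 * 0.24)
rpb = 0.5945

0.5945


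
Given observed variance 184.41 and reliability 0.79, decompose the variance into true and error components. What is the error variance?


var_true = rxx * var_obs = 0.79 * 184.41 = 145.6839
var_error = var_obs - var_true
var_error = 184.41 - 145.6839
var_error = 38.7261

38.7261


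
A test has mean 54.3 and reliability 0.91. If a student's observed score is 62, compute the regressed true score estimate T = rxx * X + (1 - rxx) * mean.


T_est = rxx * X + (1 - rxx) * mean
T_est = 0.91 * 62 + 0.09 * 54.3
T_est = 56.42 + 4.887
T_est = 61.307

61.307


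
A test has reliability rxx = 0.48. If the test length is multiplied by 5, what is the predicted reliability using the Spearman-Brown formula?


r_new = (n * rxx) / (1 + (n-1) * rxx)
r_new = (5 * 0.48) / (1 + 4 * 0.48)
r_new = 2.4 / 2.92
r_new = 0.8219

0.8219


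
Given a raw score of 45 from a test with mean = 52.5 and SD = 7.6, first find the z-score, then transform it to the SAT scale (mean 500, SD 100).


z = (X - mean) / SD = (45 - 52.5) / 7.6
z = -7.5 / 7.6
z = -0.9868
SAT-scale = SAT = 500 + 100z
Carry z at full precision (z = -7.5 / 7.6) into the conversion:
SAT-scale = 500 + 100 * (-7.5 / 7.6) = 500 + -750 / 7.6
SAT-scale = 500 + -98.6842
SAT-scale = 401.3158

401.3158


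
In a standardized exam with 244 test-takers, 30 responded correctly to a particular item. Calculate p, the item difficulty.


Item difficulty p = number correct / total examinees
p = 30 / 244
p = 0.123

0.123


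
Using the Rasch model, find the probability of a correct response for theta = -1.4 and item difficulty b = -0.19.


theta - b = -1.4 - -0.19 = -1.21
exp(-(theta - b)) = exp(1.21) = 3.3535
P = 1 / (1 + 3.3535)
P = 0.2297

0.2297


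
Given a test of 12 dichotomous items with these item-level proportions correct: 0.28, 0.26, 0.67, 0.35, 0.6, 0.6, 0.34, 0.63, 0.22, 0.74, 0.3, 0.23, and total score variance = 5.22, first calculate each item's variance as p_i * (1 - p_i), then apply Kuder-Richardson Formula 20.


For each item, compute p_i * q_i:
  Item 1: 0.28 * 0.72 = 0.2016
  Item 2: 0.26 * 0.74 = 0.1924
  Item 3: 0.67 * 0.33 = 0.2211
  Item 4: 0.35 * 0.65 = 0.2275
  Item 5: 0.6 * 0.4 = 0.24
  Item 6: 0.6 * 0.4 = 0.24
  Item 7: 0.34 * 0.66 = 0.2244
  Item 8: 0.63 * 0.37 = 0.2331
  Item 9: 0.22 * 0.78 = 0.1716
  Item 10: 0.74 * 0.26 = 0.1924
  Item 11: 0.3 * 0.7 = 0.21
  Item 12: 0.23 * 0.77 = 0.1771
Sum(p_i * q_i) = 0.2016 + 0.1924 + 0.2211 + 0.2275 + 0.24 + 0.24 + 0.2244 + 0.2331 + 0.1716 + 0.1924 + 0.21 + 0.1771 = 2.5312
KR-20 = (k/(k-1)) * (1 - Sum(p_i*q_i) / Var_total)
= (12/11) * (1 - 2.5312/5.22)
= 1.0909 * 0.5151
KR-20 = 0.5619

0.5619


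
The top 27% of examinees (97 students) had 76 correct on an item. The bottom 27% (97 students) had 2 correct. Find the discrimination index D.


p_upper = 76/97 = 0.7835
p_lower = 2/97 = 0.0206
D = 0.7835 - 0.0206 = 0.7629

0.7629


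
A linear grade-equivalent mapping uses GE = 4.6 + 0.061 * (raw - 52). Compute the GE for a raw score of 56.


raw - median = 56 - 52 = 4
slope * diff = 0.061 * 4 = 0.244
GE = 4.6 + 0.244
GE = 4.844

4.844
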